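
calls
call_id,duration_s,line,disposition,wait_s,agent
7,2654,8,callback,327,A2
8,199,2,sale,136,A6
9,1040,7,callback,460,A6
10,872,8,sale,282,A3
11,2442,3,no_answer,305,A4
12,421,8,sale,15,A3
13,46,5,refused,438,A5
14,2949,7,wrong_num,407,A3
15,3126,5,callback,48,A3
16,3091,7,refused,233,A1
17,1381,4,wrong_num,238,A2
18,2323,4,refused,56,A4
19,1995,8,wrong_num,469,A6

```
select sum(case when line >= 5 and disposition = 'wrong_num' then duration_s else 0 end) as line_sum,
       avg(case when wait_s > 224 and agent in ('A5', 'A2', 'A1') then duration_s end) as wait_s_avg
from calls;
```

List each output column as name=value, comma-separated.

line_sum=4944, wait_s_avg=1793

[line_sum: line >= 5 and disposition = 'wrong_num']
call_id=7: ✗
call_id=8: ✗
call_id=9: ✗
call_id=10: ✗
call_id=11: ✗
call_id=12: ✗
call_id=13: ✗
call_id=14: ✓ → 2949
call_id=15: ✗
call_id=16: ✗
call_id=17: ✗
call_id=18: ✗
call_id=19: ✓ → 1995
line_sum = 2949 + 1995 = 4944
—
[wait_s_avg: wait_s > 224 and agent in ('A5', 'A2', 'A1')]
call_id=7: ✓ → 2654
call_id=8: ✗
call_id=9: ✗
call_id=10: ✗
call_id=11: ✗
call_id=12: ✗
call_id=13: ✓ → 46
call_id=14: ✗
call_id=15: ✗
call_id=16: ✓ → 3091
call_id=17: ✓ → 1381
call_id=18: ✗
call_id=19: ✗
wait_s_avg = (2654 + 46 + 3091 + 1381) / 4 = 1793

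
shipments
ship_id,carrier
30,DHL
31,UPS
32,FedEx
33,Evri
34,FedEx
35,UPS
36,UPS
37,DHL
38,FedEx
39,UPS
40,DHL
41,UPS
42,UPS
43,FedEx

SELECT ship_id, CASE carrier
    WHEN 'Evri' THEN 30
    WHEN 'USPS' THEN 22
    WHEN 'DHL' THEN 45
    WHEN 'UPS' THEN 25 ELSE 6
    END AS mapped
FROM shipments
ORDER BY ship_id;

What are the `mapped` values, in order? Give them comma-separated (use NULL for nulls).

45, 25, 6, 30, 6, 25, 25, 45, 6, 25, 45, 25, 25, 6

ship_id=30: carrier='DHL' → 45
ship_id=31: carrier='UPS' → 25
ship_id=32: ELSE → 6
ship_id=33: carrier='Evri' → 30
ship_id=34: ELSE → 6
ship_id=35: carrier='UPS' → 25
ship_id=36: carrier='UPS' → 25
ship_id=37: carrier='DHL' → 45
ship_id=38: ELSE → 6
ship_id=39: carrier='UPS' → 25
ship_id=40: carrier='DHL' → 45
ship_id=41: carrier='UPS' → 25
ship_id=42: carrier='UPS' → 25
ship_id=43: ELSE → 6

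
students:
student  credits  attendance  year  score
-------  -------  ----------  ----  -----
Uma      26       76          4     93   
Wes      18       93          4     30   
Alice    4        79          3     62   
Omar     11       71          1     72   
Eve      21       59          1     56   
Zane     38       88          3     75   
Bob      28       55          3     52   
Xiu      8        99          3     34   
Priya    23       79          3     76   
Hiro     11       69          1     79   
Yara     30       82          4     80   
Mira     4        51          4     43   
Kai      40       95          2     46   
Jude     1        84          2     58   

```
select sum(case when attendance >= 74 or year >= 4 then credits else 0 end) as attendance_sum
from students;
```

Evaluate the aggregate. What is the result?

student=Uma: ✓ → 26
student=Wes: ✓ → 18
student=Alice: ✓ → 4
student=Omar: ✗
student=Eve: ✗
student=Zane: ✓ → 38
student=Bob: ✗
student=Xiu: ✓ → 8
student=Priya: ✓ → 23
student=Hiro: ✗
student=Yara: ✓ → 30
student=Mira: ✓ → 4
student=Kai: ✓ → 40
student=Jude: ✓ → 1
attendance_sum = 26 + 18 + 4 + 38 + 8 + 23 + 30 + 4 + 40 + 1 = 192

192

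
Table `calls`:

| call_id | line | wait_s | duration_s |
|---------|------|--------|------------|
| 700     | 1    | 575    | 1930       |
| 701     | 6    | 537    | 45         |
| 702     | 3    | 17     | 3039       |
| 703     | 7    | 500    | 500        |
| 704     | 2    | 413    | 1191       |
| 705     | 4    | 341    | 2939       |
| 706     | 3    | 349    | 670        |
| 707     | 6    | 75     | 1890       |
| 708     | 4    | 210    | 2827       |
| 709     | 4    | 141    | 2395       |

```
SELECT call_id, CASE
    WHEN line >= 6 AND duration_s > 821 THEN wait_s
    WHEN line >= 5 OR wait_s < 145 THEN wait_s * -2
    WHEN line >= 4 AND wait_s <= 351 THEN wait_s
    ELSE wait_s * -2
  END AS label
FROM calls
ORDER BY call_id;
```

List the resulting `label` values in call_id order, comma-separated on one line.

call_id=700: ELSE → -1150
call_id=701: line >= 5 OR wait_s < 145 → -1074
call_id=702: line >= 5 OR wait_s < 145 → -34
call_id=703: line >= 5 OR wait_s < 145 → -1000
call_id=704: ELSE → -826
call_id=705: line >= 4 AND wait_s <= 351 → 341
call_id=706: ELSE → -698
call_id=707: line >= 6 AND duration_s > 821 → 75
call_id=708: line >= 4 AND wait_s <= 351 → 210
call_id=709: line >= 5 OR wait_s < 145 → -282

-1150, -1074, -34, -1000, -826, 341, -698, 75, 210, -282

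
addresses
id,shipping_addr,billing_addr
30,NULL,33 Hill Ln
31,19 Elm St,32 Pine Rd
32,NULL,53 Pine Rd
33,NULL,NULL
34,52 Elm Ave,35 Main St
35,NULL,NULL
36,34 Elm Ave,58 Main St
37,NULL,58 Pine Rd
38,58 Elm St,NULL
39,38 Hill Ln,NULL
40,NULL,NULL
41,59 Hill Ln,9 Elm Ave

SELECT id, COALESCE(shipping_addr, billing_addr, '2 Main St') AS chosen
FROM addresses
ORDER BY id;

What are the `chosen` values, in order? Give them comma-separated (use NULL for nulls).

33 Hill Ln, 19 Elm St, 53 Pine Rd, 2 Main St, 52 Elm Ave, 2 Main St, 34 Elm Ave, 58 Pine Rd, 58 Elm St, 38 Hill Ln, 2 Main St, 59 Hill Ln

id=30: shipping_addr=NULL, billing_addr=33 Hill Ln → 33 Hill Ln
id=31: shipping_addr=19 Elm St → 19 Elm St
id=32: shipping_addr=NULL, billing_addr=53 Pine Rd → 53 Pine Rd
id=33: shipping_addr=NULL, billing_addr=NULL, → literal 2 Main St → 2 Main St
id=34: shipping_addr=52 Elm Ave → 52 Elm Ave
id=35: shipping_addr=NULL, billing_addr=NULL, → literal 2 Main St → 2 Main St
id=36: shipping_addr=34 Elm Ave → 34 Elm Ave
id=37: shipping_addr=NULL, billing_addr=58 Pine Rd → 58 Pine Rd
id=38: shipping_addr=58 Elm St → 58 Elm St
id=39: shipping_addr=38 Hill Ln → 38 Hill Ln
id=40: shipping_addr=NULL, billing_addr=NULL, → literal 2 Main St → 2 Main St
id=41: shipping_addr=59 Hill Ln → 59 Hill Ln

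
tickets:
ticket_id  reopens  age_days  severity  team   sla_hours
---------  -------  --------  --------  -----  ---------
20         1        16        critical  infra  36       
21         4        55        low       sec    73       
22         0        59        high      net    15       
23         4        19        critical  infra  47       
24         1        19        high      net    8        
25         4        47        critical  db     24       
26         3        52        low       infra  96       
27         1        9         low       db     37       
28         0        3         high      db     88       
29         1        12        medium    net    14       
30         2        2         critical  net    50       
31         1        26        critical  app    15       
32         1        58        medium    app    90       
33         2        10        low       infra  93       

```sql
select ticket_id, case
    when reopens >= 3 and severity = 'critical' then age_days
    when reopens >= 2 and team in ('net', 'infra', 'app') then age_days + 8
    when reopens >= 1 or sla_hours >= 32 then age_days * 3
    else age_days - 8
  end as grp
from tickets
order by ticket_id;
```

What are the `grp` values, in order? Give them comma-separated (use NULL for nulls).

48, 165, 51, 19, 57, 47, 60, 27, 9, 36, 10, 78, 174, 18

ticket_id=20: reopens >= 1 or sla_hours >= 32 → 48
ticket_id=21: reopens >= 1 or sla_hours >= 32 → 165
ticket_id=22: ELSE → 51
ticket_id=23: reopens >= 3 and severity = 'critical' → 19
ticket_id=24: reopens >= 1 or sla_hours >= 32 → 57
ticket_id=25: reopens >= 3 and severity = 'critical' → 47
ticket_id=26: reopens >= 2 and team in ('net', 'infra', 'app') → 60
ticket_id=27: reopens >= 1 or sla_hours >= 32 → 27
ticket_id=28: reopens >= 1 or sla_hours >= 32 → 9
ticket_id=29: reopens >= 1 or sla_hours >= 32 → 36
ticket_id=30: reopens >= 2 and team in ('net', 'infra', 'app') → 10
ticket_id=31: reopens >= 1 or sla_hours >= 32 → 78
ticket_id=32: reopens >= 1 or sla_hours >= 32 → 174
ticket_id=33: reopens >= 2 and team in ('net', 'infra', 'app') → 18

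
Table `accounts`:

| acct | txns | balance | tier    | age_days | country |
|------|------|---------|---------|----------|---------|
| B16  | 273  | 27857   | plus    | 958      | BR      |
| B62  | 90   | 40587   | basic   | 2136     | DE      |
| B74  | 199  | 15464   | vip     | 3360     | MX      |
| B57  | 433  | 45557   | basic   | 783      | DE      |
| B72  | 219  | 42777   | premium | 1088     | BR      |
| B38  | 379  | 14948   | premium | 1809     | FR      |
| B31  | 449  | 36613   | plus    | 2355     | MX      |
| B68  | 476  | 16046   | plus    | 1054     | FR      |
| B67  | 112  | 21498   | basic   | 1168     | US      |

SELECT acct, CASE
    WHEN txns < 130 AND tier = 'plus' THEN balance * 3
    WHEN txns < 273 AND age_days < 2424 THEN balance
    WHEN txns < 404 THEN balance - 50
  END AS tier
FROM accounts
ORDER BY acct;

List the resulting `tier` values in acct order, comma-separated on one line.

27807, NULL, 14898, NULL, 40587, 21498, NULL, 42777, 15414

acct=B16: txns < 404 → 27807
acct=B31: (no match → NULL) → NULL
acct=B38: txns < 404 → 14898
acct=B57: (no match → NULL) → NULL
acct=B62: txns < 273 AND age_days < 2424 → 40587
acct=B67: txns < 273 AND age_days < 2424 → 21498
acct=B68: (no match → NULL) → NULL
acct=B72: txns < 273 AND age_days < 2424 → 42777
acct=B74: txns < 404 → 15414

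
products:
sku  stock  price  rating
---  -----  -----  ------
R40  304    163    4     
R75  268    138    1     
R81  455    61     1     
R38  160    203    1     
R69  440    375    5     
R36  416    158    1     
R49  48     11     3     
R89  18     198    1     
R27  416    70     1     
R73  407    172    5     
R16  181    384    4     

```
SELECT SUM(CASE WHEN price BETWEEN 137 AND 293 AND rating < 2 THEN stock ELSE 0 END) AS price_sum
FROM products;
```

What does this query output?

sku=R40: ✗
sku=R75: ✓ → 268
sku=R81: ✗
sku=R38: ✓ → 160
sku=R69: ✗
sku=R36: ✓ → 416
sku=R49: ✗
sku=R89: ✓ → 18
sku=R27: ✗
sku=R73: ✗
sku=R16: ✗
price_sum = 268 + 160 + 416 + 18 = 862

862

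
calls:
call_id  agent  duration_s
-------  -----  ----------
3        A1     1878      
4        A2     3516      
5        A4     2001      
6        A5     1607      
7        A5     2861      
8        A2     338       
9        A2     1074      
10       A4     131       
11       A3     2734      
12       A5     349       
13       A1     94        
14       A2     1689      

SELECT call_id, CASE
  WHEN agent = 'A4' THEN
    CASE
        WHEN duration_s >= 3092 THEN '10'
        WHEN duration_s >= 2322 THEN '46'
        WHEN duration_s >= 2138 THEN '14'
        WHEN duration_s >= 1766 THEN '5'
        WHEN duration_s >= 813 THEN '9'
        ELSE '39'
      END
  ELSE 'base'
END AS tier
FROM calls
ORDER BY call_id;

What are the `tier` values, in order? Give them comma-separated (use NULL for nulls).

base, base, 5, base, base, base, base, 39, base, base, base, base

call_id=3: agent='A1' → outer ELSE → base
call_id=4: agent='A2' → outer ELSE → base
call_id=5: agent='A4' → inner[duration_s >= 1766] → 5
call_id=6: agent='A5' → outer ELSE → base
call_id=7: agent='A5' → outer ELSE → base
call_id=8: agent='A2' → outer ELSE → base
call_id=9: agent='A2' → outer ELSE → base
call_id=10: agent='A4' → inner[ELSE] → 39
call_id=11: agent='A3' → outer ELSE → base
call_id=12: agent='A5' → outer ELSE → base
call_id=13: agent='A1' → outer ELSE → base
call_id=14: agent='A2' → outer ELSE → base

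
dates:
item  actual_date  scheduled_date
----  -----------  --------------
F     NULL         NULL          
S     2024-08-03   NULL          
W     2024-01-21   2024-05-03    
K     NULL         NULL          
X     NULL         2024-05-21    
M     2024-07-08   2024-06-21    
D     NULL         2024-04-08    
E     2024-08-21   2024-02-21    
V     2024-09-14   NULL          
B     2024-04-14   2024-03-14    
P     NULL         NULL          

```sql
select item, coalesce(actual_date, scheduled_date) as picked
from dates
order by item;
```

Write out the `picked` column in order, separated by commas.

item=B: actual_date=2024-04-14 → 2024-04-14
item=D: actual_date=NULL, scheduled_date=2024-04-08 → 2024-04-08
item=E: actual_date=2024-08-21 → 2024-08-21
item=F: actual_date=NULL, scheduled_date=NULL (all NULL) → NULL
item=K: actual_date=NULL, scheduled_date=NULL (all NULL) → NULL
item=M: actual_date=2024-07-08 → 2024-07-08
item=P: actual_date=NULL, scheduled_date=NULL (all NULL) → NULL
item=S: actual_date=2024-08-03 → 2024-08-03
item=V: actual_date=2024-09-14 → 2024-09-14
item=W: actual_date=2024-01-21 → 2024-01-21
item=X: actual_date=NULL, scheduled_date=2024-05-21 → 2024-05-21

2024-04-14, 2024-04-08, 2024-08-21, NULL, NULL, 2024-07-08, NULL, 2024-08-03, 2024-09-14, 2024-01-21, 2024-05-21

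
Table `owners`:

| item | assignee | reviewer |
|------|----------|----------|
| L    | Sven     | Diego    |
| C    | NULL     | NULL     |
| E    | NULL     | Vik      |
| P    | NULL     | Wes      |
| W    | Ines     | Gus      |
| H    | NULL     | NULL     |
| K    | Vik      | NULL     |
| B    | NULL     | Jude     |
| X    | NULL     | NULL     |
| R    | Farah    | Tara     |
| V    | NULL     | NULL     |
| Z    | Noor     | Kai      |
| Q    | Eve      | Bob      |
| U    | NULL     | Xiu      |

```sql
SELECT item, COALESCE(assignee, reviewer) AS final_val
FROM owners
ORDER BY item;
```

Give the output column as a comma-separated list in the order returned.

item=B: assignee=NULL, reviewer=Jude → Jude
item=C: assignee=NULL, reviewer=NULL (all NULL) → NULL
item=E: assignee=NULL, reviewer=Vik → Vik
item=H: assignee=NULL, reviewer=NULL (all NULL) → NULL
item=K: assignee=Vik → Vik
item=L: assignee=Sven → Sven
item=P: assignee=NULL, reviewer=Wes → Wes
item=Q: assignee=Eve → Eve
item=R: assignee=Farah → Farah
item=U: assignee=NULL, reviewer=Xiu → Xiu
item=V: assignee=NULL, reviewer=NULL (all NULL) → NULL
item=W: assignee=Ines → Ines
item=X: assignee=NULL, reviewer=NULL (all NULL) → NULL
item=Z: assignee=Noor → Noor

Jude, NULL, Vik, NULL, Vik, Sven, Wes, Eve, Farah, Xiu, NULL, Ines, NULL, Noor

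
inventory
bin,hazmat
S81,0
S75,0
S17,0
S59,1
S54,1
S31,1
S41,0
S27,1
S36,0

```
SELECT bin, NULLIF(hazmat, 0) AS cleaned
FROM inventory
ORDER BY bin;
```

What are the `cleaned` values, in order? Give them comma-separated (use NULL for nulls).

NULL, 1, 1, NULL, NULL, 1, 1, NULL, NULL

bin=S17: hazmat=0 vs 0: equal → NULL
bin=S27: hazmat=1 vs 0: differ → 1
bin=S31: hazmat=1 vs 0: differ → 1
bin=S36: hazmat=0 vs 0: equal → NULL
bin=S41: hazmat=0 vs 0: equal → NULL
bin=S54: hazmat=1 vs 0: differ → 1
bin=S59: hazmat=1 vs 0: differ → 1
bin=S75: hazmat=0 vs 0: equal → NULL
bin=S81: hazmat=0 vs 0: equal → NULL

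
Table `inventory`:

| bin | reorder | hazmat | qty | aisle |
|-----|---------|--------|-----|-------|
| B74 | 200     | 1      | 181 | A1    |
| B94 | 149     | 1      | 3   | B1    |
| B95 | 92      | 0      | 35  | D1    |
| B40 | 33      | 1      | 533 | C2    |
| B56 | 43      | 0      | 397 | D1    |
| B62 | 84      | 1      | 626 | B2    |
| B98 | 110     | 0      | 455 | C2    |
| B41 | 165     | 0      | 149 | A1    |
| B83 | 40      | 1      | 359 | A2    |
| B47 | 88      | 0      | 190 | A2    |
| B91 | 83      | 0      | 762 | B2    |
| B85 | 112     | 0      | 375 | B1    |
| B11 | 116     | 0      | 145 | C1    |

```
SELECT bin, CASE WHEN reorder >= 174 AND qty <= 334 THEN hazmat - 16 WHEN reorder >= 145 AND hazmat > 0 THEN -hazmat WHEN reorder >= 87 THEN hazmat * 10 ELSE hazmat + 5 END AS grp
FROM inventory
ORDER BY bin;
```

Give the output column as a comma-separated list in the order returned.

0, 6, 0, 0, 5, 6, -15, 6, 0, 5, -1, 0, 0

bin=B11: reorder >= 87 → 0
bin=B40: ELSE → 6
bin=B41: reorder >= 87 → 0
bin=B47: reorder >= 87 → 0
bin=B56: ELSE → 5
bin=B62: ELSE → 6
bin=B74: reorder >= 174 AND qty <= 334 → -15
bin=B83: ELSE → 6
bin=B85: reorder >= 87 → 0
bin=B91: ELSE → 5
bin=B94: reorder >= 145 AND hazmat > 0 → -1
bin=B95: reorder >= 87 → 0
bin=B98: reorder >= 87 → 0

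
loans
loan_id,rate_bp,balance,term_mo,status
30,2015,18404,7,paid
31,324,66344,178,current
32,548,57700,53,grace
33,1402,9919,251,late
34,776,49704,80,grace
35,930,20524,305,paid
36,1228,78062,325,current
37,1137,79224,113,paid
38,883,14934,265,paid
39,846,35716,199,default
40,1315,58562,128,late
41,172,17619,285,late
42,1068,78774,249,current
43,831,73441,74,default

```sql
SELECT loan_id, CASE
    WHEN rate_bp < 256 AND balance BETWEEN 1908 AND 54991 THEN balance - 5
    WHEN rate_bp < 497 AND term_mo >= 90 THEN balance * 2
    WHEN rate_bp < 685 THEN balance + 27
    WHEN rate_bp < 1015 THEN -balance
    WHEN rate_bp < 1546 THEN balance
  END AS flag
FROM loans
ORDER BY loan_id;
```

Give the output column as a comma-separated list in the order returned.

NULL, 132688, 57727, 9919, -49704, -20524, 78062, 79224, -14934, -35716, 58562, 17614, 78774, -73441

loan_id=30: (no match → NULL) → NULL
loan_id=31: rate_bp < 497 AND term_mo >= 90 → 132688
loan_id=32: rate_bp < 685 → 57727
loan_id=33: rate_bp < 1546 → 9919
loan_id=34: rate_bp < 1015 → -49704
loan_id=35: rate_bp < 1015 → -20524
loan_id=36: rate_bp < 1546 → 78062
loan_id=37: rate_bp < 1546 → 79224
loan_id=38: rate_bp < 1015 → -14934
loan_id=39: rate_bp < 1015 → -35716
loan_id=40: rate_bp < 1546 → 58562
loan_id=41: rate_bp < 256 AND balance BETWEEN 1908 AND 54991 → 17614
loan_id=42: rate_bp < 1546 → 78774
loan_id=43: rate_bp < 1015 → -73441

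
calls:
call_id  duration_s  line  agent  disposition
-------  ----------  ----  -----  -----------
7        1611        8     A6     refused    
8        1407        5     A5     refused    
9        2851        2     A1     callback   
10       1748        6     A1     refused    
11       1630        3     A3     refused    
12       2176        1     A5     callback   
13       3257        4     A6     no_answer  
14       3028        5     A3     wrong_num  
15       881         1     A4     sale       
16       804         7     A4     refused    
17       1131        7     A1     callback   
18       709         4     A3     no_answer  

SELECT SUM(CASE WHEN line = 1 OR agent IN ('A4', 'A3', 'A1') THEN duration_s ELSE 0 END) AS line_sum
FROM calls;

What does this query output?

call_id=7: ✗
call_id=8: ✗
call_id=9: ✓ → 2851
call_id=10: ✓ → 1748
call_id=11: ✓ → 1630
call_id=12: ✓ → 2176
call_id=13: ✗
call_id=14: ✓ → 3028
call_id=15: ✓ → 881
call_id=16: ✓ → 804
call_id=17: ✓ → 1131
call_id=18: ✓ → 709
line_sum = 2851 + 1748 + 1630 + 2176 + 3028 + 881 + 804 + 1131 + 709 = 14958

14958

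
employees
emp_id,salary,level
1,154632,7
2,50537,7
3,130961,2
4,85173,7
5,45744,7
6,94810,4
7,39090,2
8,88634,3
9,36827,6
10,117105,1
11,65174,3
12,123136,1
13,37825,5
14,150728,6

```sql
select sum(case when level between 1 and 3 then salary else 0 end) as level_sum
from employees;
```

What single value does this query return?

emp_id=1: ✗
emp_id=2: ✗
emp_id=3: ✓ → 130961
emp_id=4: ✗
emp_id=5: ✗
emp_id=6: ✗
emp_id=7: ✓ → 39090
emp_id=8: ✓ → 88634
emp_id=9: ✗
emp_id=10: ✓ → 117105
emp_id=11: ✓ → 65174
emp_id=12: ✓ → 123136
emp_id=13: ✗
emp_id=14: ✗
level_sum = 130961 + 39090 + 88634 + 117105 + 65174 + 123136 = 564100

564100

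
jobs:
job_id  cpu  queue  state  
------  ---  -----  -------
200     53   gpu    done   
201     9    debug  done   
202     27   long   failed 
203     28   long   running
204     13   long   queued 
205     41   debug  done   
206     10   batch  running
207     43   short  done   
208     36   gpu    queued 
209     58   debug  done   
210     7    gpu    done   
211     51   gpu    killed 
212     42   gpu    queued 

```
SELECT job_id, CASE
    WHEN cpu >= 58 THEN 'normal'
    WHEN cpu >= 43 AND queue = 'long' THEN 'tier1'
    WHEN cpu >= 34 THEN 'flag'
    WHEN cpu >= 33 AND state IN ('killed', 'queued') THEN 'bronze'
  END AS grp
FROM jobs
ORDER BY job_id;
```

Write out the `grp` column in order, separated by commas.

flag, NULL, NULL, NULL, NULL, flag, NULL, flag, flag, normal, NULL, flag, flag

job_id=200: cpu >= 34 → flag
job_id=201: (no match → NULL) → NULL
job_id=202: (no match → NULL) → NULL
job_id=203: (no match → NULL) → NULL
job_id=204: (no match → NULL) → NULL
job_id=205: cpu >= 34 → flag
job_id=206: (no match → NULL) → NULL
job_id=207: cpu >= 34 → flag
job_id=208: cpu >= 34 → flag
job_id=209: cpu >= 58 → normal
job_id=210: (no match → NULL) → NULL
job_id=211: cpu >= 34 → flag
job_id=212: cpu >= 34 → flag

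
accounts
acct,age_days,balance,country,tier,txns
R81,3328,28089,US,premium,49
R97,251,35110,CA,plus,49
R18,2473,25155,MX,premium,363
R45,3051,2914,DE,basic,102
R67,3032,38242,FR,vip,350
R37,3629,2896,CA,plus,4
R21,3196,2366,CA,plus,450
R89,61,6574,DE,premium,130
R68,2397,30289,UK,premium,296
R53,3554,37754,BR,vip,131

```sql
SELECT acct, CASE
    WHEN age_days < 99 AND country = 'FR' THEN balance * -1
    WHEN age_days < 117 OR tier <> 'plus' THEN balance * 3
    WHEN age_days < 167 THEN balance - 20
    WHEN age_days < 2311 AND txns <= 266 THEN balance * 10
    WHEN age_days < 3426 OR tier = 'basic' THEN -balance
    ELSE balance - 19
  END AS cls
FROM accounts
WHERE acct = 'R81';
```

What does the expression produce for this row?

acct = R81: age_days=3328, balance=28089, country=US, tier=premium, txns=49.
age_days < 99 AND country = 'FR' → false
age_days < 117 OR tier <> 'plus' → true → 84267

84267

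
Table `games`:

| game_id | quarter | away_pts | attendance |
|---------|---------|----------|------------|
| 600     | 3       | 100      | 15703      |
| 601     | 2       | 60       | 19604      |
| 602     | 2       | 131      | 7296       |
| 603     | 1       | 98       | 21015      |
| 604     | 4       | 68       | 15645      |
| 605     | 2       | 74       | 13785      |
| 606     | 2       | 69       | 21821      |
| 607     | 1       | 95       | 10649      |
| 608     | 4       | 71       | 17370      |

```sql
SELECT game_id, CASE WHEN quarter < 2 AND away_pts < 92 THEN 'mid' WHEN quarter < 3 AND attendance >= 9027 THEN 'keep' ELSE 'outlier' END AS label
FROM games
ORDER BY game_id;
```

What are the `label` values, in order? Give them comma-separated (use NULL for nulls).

game_id=600: ELSE → outlier
game_id=601: quarter < 3 AND attendance >= 9027 → keep
game_id=602: ELSE → outlier
game_id=603: quarter < 3 AND attendance >= 9027 → keep
game_id=604: ELSE → outlier
game_id=605: quarter < 3 AND attendance >= 9027 → keep
game_id=606: quarter < 3 AND attendance >= 9027 → keep
game_id=607: quarter < 3 AND attendance >= 9027 → keep
game_id=608: ELSE → outlier

outlier, keep, outlier, keep, outlier, keep, keep, keep, outlier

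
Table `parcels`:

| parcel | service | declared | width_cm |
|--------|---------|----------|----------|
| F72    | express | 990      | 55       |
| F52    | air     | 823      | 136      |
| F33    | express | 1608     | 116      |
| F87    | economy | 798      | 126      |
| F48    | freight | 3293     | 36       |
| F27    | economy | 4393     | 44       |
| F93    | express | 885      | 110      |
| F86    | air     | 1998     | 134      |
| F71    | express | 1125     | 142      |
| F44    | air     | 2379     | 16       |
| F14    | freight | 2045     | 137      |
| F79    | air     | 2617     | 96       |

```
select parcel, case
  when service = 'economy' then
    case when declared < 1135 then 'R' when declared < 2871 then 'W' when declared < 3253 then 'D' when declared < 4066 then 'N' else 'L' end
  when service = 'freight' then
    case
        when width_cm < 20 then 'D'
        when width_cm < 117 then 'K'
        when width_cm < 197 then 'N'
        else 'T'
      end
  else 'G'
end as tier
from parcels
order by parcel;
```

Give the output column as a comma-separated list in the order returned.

N, L, G, G, K, G, G, G, G, G, R, G

parcel=F14: service='freight' → inner[width_cm < 197] → N
parcel=F27: service='economy' → inner[ELSE] → L
parcel=F33: service='express' → outer ELSE → G
parcel=F44: service='air' → outer ELSE → G
parcel=F48: service='freight' → inner[width_cm < 117] → K
parcel=F52: service='air' → outer ELSE → G
parcel=F71: service='express' → outer ELSE → G
parcel=F72: service='express' → outer ELSE → G
parcel=F79: service='air' → outer ELSE → G
parcel=F86: service='air' → outer ELSE → G
parcel=F87: service='economy' → inner[declared < 1135] → R
parcel=F93: service='express' → outer ELSE → G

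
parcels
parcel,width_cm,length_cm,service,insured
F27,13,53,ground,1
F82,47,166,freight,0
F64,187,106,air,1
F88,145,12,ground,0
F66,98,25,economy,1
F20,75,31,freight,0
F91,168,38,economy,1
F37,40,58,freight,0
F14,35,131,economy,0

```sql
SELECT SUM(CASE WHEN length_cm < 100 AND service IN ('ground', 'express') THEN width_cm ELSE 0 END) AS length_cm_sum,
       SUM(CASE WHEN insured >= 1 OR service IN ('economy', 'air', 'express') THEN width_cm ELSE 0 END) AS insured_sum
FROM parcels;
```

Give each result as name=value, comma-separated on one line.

length_cm_sum=158, insured_sum=501

[length_cm_sum: length_cm < 100 AND service IN ('ground', 'express')]
parcel=F27: ✓ → 13
parcel=F82: ✗
parcel=F64: ✗
parcel=F88: ✓ → 145
parcel=F66: ✗
parcel=F20: ✗
parcel=F91: ✗
parcel=F37: ✗
parcel=F14: ✗
length_cm_sum = 13 + 145 = 158
—
[insured_sum: insured >= 1 OR service IN ('economy', 'air', 'express')]
parcel=F27: ✓ → 13
parcel=F82: ✗
parcel=F64: ✓ → 187
parcel=F88: ✗
parcel=F66: ✓ → 98
parcel=F20: ✗
parcel=F91: ✓ → 168
parcel=F37: ✗
parcel=F14: ✓ → 35
insured_sum = 13 + 187 + 98 + 168 + 35 = 501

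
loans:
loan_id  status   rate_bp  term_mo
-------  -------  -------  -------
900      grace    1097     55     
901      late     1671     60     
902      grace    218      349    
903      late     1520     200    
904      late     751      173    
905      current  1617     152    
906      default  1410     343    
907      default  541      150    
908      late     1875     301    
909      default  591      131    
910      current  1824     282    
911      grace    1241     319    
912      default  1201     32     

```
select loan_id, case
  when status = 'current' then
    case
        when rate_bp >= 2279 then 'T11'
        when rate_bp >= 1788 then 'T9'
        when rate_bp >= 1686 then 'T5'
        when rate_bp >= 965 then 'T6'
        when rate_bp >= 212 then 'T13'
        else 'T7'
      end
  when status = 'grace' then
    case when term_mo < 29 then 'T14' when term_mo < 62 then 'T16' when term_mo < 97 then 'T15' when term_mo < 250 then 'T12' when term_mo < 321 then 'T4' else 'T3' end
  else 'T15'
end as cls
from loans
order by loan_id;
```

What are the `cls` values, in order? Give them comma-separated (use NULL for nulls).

T16, T15, T3, T15, T15, T6, T15, T15, T15, T15, T9, T4, T15

loan_id=900: status='grace' → inner[term_mo < 62] → T16
loan_id=901: status='late' → outer ELSE → T15
loan_id=902: status='grace' → inner[ELSE] → T3
loan_id=903: status='late' → outer ELSE → T15
loan_id=904: status='late' → outer ELSE → T15
loan_id=905: status='current' → inner[rate_bp >= 965] → T6
loan_id=906: status='default' → outer ELSE → T15
loan_id=907: status='default' → outer ELSE → T15
loan_id=908: status='late' → outer ELSE → T15
loan_id=909: status='default' → outer ELSE → T15
loan_id=910: status='current' → inner[rate_bp >= 1788] → T9
loan_id=911: status='grace' → inner[term_mo < 321] → T4
loan_id=912: status='default' → outer ELSE → T15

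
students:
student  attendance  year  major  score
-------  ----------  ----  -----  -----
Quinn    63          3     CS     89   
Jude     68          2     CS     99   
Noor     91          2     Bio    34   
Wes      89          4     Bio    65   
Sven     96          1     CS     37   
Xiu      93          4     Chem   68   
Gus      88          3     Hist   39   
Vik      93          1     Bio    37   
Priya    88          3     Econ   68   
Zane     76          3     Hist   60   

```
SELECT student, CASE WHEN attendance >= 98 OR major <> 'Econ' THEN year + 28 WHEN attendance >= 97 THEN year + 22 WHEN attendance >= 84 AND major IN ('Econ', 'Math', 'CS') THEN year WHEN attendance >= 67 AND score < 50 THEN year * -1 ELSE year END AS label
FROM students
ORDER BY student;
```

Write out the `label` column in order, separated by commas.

student=Gus: attendance >= 98 OR major <> 'Econ' → 31
student=Jude: attendance >= 98 OR major <> 'Econ' → 30
student=Noor: attendance >= 98 OR major <> 'Econ' → 30
student=Priya: attendance >= 84 AND major IN ('Econ', 'Math', 'CS') → 3
student=Quinn: attendance >= 98 OR major <> 'Econ' → 31
student=Sven: attendance >= 98 OR major <> 'Econ' → 29
student=Vik: attendance >= 98 OR major <> 'Econ' → 29
student=Wes: attendance >= 98 OR major <> 'Econ' → 32
student=Xiu: attendance >= 98 OR major <> 'Econ' → 32
student=Zane: attendance >= 98 OR major <> 'Econ' → 31

31, 30, 30, 3, 31, 29, 29, 32, 32, 31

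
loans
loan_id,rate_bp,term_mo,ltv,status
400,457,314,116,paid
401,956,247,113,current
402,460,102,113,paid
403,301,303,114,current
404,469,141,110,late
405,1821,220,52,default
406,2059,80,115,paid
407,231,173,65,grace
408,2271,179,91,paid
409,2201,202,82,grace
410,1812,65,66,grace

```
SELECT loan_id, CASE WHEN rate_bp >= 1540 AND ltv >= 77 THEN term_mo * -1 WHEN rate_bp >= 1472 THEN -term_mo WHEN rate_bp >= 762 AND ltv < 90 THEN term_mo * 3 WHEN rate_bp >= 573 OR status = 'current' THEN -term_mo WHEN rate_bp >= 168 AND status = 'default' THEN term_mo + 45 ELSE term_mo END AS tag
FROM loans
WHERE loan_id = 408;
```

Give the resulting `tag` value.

loan_id = 408: rate_bp=2271, term_mo=179, ltv=91, status=paid.
rate_bp >= 1540 AND ltv >= 77 → true → -179

-179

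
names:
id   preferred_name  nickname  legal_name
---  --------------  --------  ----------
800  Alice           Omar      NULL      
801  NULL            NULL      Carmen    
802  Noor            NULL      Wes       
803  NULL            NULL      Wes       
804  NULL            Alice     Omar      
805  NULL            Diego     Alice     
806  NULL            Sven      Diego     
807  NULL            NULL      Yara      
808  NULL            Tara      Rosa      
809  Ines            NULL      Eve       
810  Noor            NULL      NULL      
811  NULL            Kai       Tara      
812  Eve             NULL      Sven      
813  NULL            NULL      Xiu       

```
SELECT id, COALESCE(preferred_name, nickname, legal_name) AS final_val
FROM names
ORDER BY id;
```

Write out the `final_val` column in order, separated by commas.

Alice, Carmen, Noor, Wes, Alice, Diego, Sven, Yara, Tara, Ines, Noor, Kai, Eve, Xiu

id=800: preferred_name=Alice → Alice
id=801: preferred_name=NULL, nickname=NULL, legal_name=Carmen → Carmen
id=802: preferred_name=Noor → Noor
id=803: preferred_name=NULL, nickname=NULL, legal_name=Wes → Wes
id=804: preferred_name=NULL, nickname=Alice → Alice
id=805: preferred_name=NULL, nickname=Diego → Diego
id=806: preferred_name=NULL, nickname=Sven → Sven
id=807: preferred_name=NULL, nickname=NULL, legal_name=Yara → Yara
id=808: preferred_name=NULL, nickname=Tara → Tara
id=809: preferred_name=Ines → Ines
id=810: preferred_name=Noor → Noor
id=811: preferred_name=NULL, nickname=Kai → Kai
id=812: preferred_name=Eve → Eve
id=813: preferred_name=NULL, nickname=NULL, legal_name=Xiu → Xiu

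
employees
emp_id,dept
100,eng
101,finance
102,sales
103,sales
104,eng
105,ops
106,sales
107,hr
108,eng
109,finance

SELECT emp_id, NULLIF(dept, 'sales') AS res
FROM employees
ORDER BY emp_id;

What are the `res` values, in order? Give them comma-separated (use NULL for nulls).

eng, finance, NULL, NULL, eng, ops, NULL, hr, eng, finance

emp_id=100: dept=eng vs sales: differ → eng
emp_id=101: dept=finance vs sales: differ → finance
emp_id=102: dept=sales vs sales: equal → NULL
emp_id=103: dept=sales vs sales: equal → NULL
emp_id=104: dept=eng vs sales: differ → eng
emp_id=105: dept=ops vs sales: differ → ops
emp_id=106: dept=sales vs sales: equal → NULL
emp_id=107: dept=hr vs sales: differ → hr
emp_id=108: dept=eng vs sales: differ → eng
emp_id=109: dept=finance vs sales: differ → finance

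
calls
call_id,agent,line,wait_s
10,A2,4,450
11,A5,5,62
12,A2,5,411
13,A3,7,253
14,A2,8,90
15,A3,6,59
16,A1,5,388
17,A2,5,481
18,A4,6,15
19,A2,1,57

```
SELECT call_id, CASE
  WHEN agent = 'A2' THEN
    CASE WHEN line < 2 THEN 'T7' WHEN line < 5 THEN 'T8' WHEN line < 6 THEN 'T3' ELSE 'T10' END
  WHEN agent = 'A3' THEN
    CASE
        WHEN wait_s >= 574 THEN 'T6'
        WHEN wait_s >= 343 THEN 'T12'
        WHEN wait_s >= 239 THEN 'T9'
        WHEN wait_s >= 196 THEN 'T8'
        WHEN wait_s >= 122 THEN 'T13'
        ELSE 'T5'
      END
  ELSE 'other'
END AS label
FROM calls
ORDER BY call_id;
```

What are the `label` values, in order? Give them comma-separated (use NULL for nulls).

T8, other, T3, T9, T10, T5, other, T3, other, T7

call_id=10: agent='A2' → inner[line < 5] → T8
call_id=11: agent='A5' → outer ELSE → other
call_id=12: agent='A2' → inner[line < 6] → T3
call_id=13: agent='A3' → inner[wait_s >= 239] → T9
call_id=14: agent='A2' → inner[ELSE] → T10
call_id=15: agent='A3' → inner[ELSE] → T5
call_id=16: agent='A1' → outer ELSE → other
call_id=17: agent='A2' → inner[line < 6] → T3
call_id=18: agent='A4' → outer ELSE → other
call_id=19: agent='A2' → inner[line < 2] → T7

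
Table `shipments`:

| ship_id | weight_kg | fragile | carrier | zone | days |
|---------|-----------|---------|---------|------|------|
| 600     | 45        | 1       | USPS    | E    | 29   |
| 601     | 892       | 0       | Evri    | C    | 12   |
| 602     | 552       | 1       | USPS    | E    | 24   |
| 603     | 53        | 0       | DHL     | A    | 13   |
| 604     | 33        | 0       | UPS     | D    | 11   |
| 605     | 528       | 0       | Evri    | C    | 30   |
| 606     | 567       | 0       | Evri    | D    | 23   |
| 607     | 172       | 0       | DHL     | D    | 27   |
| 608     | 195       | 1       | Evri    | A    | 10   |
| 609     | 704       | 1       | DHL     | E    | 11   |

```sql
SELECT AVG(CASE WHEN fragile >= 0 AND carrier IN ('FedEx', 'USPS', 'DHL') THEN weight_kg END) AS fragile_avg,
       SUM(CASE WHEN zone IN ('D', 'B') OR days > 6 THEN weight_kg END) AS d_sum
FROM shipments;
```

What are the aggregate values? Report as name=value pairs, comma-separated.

[fragile_avg: fragile >= 0 AND carrier IN ('FedEx', 'USPS', 'DHL')]
ship_id=600: ✓ → 45
ship_id=601: ✗
ship_id=602: ✓ → 552
ship_id=603: ✓ → 53
ship_id=604: ✗
ship_id=605: ✗
ship_id=606: ✗
ship_id=607: ✓ → 172
ship_id=608: ✗
ship_id=609: ✓ → 704
fragile_avg = (45 + 552 + 53 + 172 + 704) / 5 = 305.2
—
[d_sum: zone IN ('D', 'B') OR days > 6]
ship_id=600: ✓ → 45
ship_id=601: ✓ → 892
ship_id=602: ✓ → 552
ship_id=603: ✓ → 53
ship_id=604: ✓ → 33
ship_id=605: ✓ → 528
ship_id=606: ✓ → 567
ship_id=607: ✓ → 172
ship_id=608: ✓ → 195
ship_id=609: ✓ → 704
d_sum = 45 + 892 + 552 + 53 + 33 + 528 + 567 + 172 + 195 + 704 = 3741

fragile_avg=305.2, d_sum=3741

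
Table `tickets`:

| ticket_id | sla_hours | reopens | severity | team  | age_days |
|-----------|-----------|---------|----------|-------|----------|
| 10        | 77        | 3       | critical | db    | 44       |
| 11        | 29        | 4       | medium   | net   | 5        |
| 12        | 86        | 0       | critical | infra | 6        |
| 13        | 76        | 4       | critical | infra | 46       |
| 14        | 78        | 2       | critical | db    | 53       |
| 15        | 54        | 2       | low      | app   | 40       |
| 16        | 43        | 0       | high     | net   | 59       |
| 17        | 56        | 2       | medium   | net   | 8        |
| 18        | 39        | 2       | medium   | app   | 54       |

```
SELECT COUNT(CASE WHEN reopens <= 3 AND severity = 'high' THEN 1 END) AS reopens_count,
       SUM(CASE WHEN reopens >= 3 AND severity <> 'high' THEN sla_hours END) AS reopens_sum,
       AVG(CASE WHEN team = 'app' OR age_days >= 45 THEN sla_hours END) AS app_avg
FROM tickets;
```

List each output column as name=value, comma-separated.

reopens_count=1, reopens_sum=182, app_avg=58

[reopens_count: reopens <= 3 AND severity = 'high']
ticket_id=10: ✗
ticket_id=11: ✗
ticket_id=12: ✗
ticket_id=13: ✗
ticket_id=14: ✗
ticket_id=15: ✗
ticket_id=16: ✓ → 1
ticket_id=17: ✗
ticket_id=18: ✗
reopens_count = COUNT(1) = 1
—
[reopens_sum: reopens >= 3 AND severity <> 'high']
ticket_id=10: ✓ → 77
ticket_id=11: ✓ → 29
ticket_id=12: ✗
ticket_id=13: ✓ → 76
ticket_id=14: ✗
ticket_id=15: ✗
ticket_id=16: ✗
ticket_id=17: ✗
ticket_id=18: ✗
reopens_sum = 77 + 29 + 76 = 182
—
[app_avg: team = 'app' OR age_days >= 45]
ticket_id=10: ✗
ticket_id=11: ✗
ticket_id=12: ✗
ticket_id=13: ✓ → 76
ticket_id=14: ✓ → 78
ticket_id=15: ✓ → 54
ticket_id=16: ✓ → 43
ticket_id=17: ✗
ticket_id=18: ✓ → 39
app_avg = (76 + 78 + 54 + 43 + 39) / 5 = 58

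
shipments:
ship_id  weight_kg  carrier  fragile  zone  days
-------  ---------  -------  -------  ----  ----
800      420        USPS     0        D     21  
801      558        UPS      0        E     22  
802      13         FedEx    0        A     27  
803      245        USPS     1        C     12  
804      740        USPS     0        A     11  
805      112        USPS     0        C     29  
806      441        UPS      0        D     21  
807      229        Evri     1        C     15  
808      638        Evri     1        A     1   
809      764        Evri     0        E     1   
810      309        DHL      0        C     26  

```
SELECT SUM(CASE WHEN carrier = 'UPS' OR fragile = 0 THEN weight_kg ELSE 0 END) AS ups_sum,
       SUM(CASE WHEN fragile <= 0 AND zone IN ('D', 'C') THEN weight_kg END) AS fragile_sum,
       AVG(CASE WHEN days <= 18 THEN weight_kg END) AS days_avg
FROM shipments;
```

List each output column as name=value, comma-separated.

ups_sum=3357, fragile_sum=1282, days_avg=523.2

[ups_sum: carrier = 'UPS' OR fragile = 0]
ship_id=800: ✓ → 420
ship_id=801: ✓ → 558
ship_id=802: ✓ → 13
ship_id=803: ✗
ship_id=804: ✓ → 740
ship_id=805: ✓ → 112
ship_id=806: ✓ → 441
ship_id=807: ✗
ship_id=808: ✗
ship_id=809: ✓ → 764
ship_id=810: ✓ → 309
ups_sum = 420 + 558 + 13 + 740 + 112 + 441 + 764 + 309 = 3357
—
[fragile_sum: fragile <= 0 AND zone IN ('D', 'C')]
ship_id=800: ✓ → 420
ship_id=801: ✗
ship_id=802: ✗
ship_id=803: ✗
ship_id=804: ✗
ship_id=805: ✓ → 112
ship_id=806: ✓ → 441
ship_id=807: ✗
ship_id=808: ✗
ship_id=809: ✗
ship_id=810: ✓ → 309
fragile_sum = 420 + 112 + 441 + 309 = 1282
—
[days_avg: days <= 18]
ship_id=800: ✗
ship_id=801: ✗
ship_id=802: ✗
ship_id=803: ✓ → 245
ship_id=804: ✓ → 740
ship_id=805: ✗
ship_id=806: ✗
ship_id=807: ✓ → 229
ship_id=808: ✓ → 638
ship_id=809: ✓ → 764
ship_id=810: ✗
days_avg = (245 + 740 + 229 + 638 + 764) / 5 = 523.2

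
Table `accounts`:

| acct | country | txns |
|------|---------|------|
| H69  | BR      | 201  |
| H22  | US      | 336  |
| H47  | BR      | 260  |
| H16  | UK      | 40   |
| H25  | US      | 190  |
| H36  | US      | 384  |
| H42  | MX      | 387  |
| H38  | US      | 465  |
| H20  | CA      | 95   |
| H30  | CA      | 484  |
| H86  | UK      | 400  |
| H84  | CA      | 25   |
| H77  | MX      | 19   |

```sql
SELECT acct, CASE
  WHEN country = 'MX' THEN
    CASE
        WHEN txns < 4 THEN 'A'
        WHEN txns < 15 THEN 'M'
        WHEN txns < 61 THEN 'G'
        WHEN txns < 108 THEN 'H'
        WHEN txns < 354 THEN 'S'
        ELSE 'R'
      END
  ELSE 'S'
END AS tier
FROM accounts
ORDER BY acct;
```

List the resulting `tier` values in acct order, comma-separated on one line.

acct=H16: country='UK' → outer ELSE → S
acct=H20: country='CA' → outer ELSE → S
acct=H22: country='US' → outer ELSE → S
acct=H25: country='US' → outer ELSE → S
acct=H30: country='CA' → outer ELSE → S
acct=H36: country='US' → outer ELSE → S
acct=H38: country='US' → outer ELSE → S
acct=H42: country='MX' → inner[ELSE] → R
acct=H47: country='BR' → outer ELSE → S
acct=H69: country='BR' → outer ELSE → S
acct=H77: country='MX' → inner[txns < 61] → G
acct=H84: country='CA' → outer ELSE → S
acct=H86: country='UK' → outer ELSE → S

S, S, S, S, S, S, S, R, S, S, G, S, S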